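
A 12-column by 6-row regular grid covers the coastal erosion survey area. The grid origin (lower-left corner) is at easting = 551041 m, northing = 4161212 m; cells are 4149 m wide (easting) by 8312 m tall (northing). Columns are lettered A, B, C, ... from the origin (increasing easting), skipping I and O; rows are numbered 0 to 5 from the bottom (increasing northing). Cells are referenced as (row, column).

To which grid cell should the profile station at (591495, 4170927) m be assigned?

(1, K)

Column index: ⌊(591495 − 551041) / 4149⌋ = ⌊9.750⌋ = 9 → column K
Row offset from origin: ⌊(4170927 − 4161212) / 8312⌋ = ⌊1.169⌋ = 1 → row 1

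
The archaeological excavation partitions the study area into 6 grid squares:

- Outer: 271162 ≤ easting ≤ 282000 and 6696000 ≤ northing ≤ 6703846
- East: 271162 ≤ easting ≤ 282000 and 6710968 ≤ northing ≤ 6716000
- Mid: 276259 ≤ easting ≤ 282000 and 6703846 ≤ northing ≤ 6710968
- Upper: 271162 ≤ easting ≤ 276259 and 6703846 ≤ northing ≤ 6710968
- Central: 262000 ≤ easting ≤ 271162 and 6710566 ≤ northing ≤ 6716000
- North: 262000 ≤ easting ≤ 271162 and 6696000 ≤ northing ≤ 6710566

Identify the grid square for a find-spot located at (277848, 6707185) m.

Mid

The point has easting = 277848 and northing = 6707185.
Only Mid satisfies 276259 ≤ easting ≤ 282000 and 6703846 ≤ northing ≤ 6710968.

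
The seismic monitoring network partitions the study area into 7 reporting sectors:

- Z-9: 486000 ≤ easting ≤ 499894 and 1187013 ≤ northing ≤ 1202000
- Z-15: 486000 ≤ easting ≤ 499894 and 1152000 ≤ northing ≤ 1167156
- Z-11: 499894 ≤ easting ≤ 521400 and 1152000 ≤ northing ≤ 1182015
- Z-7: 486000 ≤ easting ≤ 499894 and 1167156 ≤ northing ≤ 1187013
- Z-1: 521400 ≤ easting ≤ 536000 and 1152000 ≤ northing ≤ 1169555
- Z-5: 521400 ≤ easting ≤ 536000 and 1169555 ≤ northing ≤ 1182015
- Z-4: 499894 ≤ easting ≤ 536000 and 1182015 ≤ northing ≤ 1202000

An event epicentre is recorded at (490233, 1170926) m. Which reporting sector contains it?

Z-7

The point has easting = 490233 and northing = 1170926.
Only Z-7 satisfies 486000 ≤ easting ≤ 499894 and 1167156 ≤ northing ≤ 1187013.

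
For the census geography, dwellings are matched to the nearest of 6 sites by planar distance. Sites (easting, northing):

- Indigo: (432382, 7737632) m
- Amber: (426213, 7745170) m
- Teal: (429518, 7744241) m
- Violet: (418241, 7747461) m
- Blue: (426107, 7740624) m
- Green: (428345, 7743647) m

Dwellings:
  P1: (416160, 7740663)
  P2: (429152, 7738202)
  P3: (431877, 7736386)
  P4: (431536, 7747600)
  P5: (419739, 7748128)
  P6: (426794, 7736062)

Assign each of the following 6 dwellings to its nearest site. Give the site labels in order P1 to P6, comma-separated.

Violet, Indigo, Indigo, Teal, Violet, Blue

P1 → Violet (d²=50543365.00)
P2 → Indigo (d²=10757800.00)
P3 → Indigo (d²=1807541.00)
P4 → Teal (d²=15355205.00)
P5 → Violet (d²=2688893.00)
P6 → Blue (d²=21283813.00)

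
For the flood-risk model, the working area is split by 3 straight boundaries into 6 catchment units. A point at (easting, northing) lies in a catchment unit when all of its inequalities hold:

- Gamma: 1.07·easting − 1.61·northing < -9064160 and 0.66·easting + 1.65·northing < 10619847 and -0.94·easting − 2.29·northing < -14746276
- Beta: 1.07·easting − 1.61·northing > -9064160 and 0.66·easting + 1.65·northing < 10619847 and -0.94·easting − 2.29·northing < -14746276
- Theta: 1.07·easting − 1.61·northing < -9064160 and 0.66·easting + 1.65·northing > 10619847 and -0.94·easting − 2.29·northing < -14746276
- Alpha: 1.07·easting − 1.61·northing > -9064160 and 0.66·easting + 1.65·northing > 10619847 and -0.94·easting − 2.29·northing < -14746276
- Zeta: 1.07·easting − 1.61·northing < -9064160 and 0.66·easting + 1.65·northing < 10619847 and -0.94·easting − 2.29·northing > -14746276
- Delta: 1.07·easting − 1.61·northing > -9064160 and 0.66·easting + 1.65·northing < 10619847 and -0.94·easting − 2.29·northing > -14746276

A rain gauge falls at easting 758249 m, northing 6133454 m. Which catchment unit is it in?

Alpha

1.07·758249 − 1.61·6133454 = -9063534.510, which is > -9064160
0.66·758249 + 1.65·6133454 = 10620643.440, which is > 10619847
-0.94·758249 − 2.29·6133454 = -14758363.720, which is < -14746276
This sign pattern matches Alpha.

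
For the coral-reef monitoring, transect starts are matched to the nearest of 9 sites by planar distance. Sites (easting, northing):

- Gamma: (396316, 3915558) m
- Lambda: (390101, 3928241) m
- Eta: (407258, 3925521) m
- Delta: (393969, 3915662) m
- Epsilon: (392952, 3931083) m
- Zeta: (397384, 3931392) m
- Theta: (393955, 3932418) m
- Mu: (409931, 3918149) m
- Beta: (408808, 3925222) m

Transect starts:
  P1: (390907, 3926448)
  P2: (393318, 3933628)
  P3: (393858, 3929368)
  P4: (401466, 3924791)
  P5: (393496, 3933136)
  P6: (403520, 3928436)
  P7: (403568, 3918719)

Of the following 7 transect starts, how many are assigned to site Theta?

P1 → Lambda
P2 → Theta
P3 → Epsilon
P4 → Eta
P5 → Theta
P6 → Eta
P7 → Mu
2 of the 7 go to Theta.

2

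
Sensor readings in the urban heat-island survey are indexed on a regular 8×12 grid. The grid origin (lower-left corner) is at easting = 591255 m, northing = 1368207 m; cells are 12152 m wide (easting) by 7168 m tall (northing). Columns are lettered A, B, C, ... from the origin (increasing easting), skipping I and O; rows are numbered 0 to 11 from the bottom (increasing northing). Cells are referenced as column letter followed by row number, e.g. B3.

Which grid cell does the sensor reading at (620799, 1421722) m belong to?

C7

Column index: ⌊(620799 − 591255) / 12152⌋ = ⌊2.431⌋ = 2 → column C
Row offset from origin: ⌊(1421722 − 1368207) / 7168⌋ = ⌊7.466⌋ = 7 → row 7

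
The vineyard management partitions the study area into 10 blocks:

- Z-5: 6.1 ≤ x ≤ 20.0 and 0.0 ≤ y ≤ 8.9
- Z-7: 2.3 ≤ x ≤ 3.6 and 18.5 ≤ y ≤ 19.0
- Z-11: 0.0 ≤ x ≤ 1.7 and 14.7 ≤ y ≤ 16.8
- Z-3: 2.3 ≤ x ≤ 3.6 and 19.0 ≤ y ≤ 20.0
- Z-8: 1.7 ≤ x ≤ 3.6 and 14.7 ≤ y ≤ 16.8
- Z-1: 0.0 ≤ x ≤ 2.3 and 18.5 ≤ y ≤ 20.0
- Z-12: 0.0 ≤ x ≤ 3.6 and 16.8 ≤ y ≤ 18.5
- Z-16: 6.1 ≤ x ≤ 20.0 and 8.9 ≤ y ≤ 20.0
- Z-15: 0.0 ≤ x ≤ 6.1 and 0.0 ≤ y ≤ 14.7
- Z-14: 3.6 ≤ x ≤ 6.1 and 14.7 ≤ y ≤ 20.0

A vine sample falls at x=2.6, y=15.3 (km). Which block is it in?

The point has x = 2.6 and y = 15.3.
Only Z-8 satisfies 1.7 ≤ x ≤ 3.6 and 14.7 ≤ y ≤ 16.8.

Z-8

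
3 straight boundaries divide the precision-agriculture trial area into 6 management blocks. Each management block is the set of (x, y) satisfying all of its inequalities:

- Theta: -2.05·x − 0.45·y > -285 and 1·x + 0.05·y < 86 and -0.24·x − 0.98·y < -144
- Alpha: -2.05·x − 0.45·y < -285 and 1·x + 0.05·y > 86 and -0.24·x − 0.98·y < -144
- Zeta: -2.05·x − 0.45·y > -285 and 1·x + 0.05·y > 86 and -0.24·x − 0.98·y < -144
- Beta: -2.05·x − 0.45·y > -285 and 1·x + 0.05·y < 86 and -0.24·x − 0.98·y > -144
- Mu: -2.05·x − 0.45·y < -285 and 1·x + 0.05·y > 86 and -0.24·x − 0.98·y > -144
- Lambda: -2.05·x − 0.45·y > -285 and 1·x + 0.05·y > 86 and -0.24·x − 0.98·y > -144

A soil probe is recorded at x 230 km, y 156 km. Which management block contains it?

Alpha

-2.05·230 − 0.45·156 = -541.700, which is < -285
1·230 + 0.05·156 = 237.800, which is > 86
-0.24·230 − 0.98·156 = -208.080, which is < -144
This sign pattern matches Alpha.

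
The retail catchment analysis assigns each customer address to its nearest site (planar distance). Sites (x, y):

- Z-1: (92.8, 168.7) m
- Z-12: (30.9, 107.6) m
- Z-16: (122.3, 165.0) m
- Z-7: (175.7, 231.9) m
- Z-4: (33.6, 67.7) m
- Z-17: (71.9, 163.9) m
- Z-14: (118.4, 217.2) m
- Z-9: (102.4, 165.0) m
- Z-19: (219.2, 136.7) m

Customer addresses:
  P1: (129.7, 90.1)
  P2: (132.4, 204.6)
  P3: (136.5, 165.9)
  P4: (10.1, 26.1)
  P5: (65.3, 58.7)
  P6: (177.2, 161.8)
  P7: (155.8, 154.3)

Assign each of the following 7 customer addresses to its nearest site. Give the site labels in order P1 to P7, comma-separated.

Z-16, Z-14, Z-16, Z-4, Z-4, Z-19, Z-16

P1 → Z-16 (d²=5664.77)
P2 → Z-14 (d²=354.76)
P3 → Z-16 (d²=202.45)
P4 → Z-4 (d²=2282.81)
P5 → Z-4 (d²=1085.89)
P6 → Z-19 (d²=2394.01)
P7 → Z-16 (d²=1236.74)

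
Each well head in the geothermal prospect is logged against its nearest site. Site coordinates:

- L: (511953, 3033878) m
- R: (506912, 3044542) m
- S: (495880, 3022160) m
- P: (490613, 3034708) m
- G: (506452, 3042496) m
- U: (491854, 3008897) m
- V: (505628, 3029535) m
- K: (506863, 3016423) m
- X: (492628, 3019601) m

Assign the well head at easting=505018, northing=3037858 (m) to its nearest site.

Squared distances to each site:
L: 63934625.000; R: 48263092.000; S: 329930248.000; P: 217426525.000; G: 23567400.000; U: 1012030417.000; V: 69644429.000; K: 462863250.000; X: 486830149.000.
Minimum at G.

G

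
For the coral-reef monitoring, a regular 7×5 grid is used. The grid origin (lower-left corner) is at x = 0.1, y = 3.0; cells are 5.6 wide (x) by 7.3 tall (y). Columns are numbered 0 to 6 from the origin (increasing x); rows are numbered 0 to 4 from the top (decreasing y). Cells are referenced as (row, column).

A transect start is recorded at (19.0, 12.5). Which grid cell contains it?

(3, 3)

Column index: ⌊(19.0 − 0.1) / 5.6⌋ = ⌊3.375⌋ = 3
Row offset from origin: ⌊(12.5 − 3.0) / 7.3⌋ = ⌊1.301⌋ = 1 → row 3 (counted from top)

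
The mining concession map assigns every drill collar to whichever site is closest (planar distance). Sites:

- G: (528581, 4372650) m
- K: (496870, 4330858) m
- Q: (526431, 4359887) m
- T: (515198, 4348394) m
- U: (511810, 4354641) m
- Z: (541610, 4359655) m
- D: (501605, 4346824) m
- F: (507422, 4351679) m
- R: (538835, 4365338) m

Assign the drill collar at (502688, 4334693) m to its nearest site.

Squared distances to each site:
G: 2111181298.000; K: 48556349.000; Q: 1198467685.000; T: 344217501.000; U: 481133588.000; Z: 2138023528.000; D: 148334050.000; F: 310934952.000; R: 2245721634.000.
Minimum at K.

K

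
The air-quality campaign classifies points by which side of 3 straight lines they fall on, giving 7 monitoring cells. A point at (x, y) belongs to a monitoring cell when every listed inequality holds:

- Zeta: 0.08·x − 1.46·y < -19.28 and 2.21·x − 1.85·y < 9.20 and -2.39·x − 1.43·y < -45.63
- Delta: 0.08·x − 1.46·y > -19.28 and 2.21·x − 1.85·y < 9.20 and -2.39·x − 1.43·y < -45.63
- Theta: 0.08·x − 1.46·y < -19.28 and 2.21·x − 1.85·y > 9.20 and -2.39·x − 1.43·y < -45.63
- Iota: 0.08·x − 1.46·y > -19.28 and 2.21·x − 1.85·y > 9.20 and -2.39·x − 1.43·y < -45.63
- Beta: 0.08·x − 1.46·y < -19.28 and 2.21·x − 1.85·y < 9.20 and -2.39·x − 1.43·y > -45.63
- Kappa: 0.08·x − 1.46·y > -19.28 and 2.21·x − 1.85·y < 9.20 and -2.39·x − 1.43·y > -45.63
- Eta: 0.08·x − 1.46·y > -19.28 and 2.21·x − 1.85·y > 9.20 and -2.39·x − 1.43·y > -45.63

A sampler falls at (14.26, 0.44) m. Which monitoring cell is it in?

Eta

0.08·14.26 − 1.46·0.44 = 0.498, which is > -19.28
2.21·14.26 − 1.85·0.44 = 30.701, which is > 9.20
-2.39·14.26 − 1.43·0.44 = -34.711, which is > -45.63
This sign pattern matches Eta.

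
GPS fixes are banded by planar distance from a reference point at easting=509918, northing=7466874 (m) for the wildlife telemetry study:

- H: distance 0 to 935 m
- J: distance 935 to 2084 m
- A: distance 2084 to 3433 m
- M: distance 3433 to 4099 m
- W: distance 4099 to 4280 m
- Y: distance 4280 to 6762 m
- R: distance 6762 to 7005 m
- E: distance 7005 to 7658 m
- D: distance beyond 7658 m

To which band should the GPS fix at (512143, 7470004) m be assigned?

Distance = √((512143−509918)² + (7470004−7466874)²) = √(4950625.000 + 9796900.000) = 3840.251 m.
3433 ≤ 3840.251 < 4099 → M.

M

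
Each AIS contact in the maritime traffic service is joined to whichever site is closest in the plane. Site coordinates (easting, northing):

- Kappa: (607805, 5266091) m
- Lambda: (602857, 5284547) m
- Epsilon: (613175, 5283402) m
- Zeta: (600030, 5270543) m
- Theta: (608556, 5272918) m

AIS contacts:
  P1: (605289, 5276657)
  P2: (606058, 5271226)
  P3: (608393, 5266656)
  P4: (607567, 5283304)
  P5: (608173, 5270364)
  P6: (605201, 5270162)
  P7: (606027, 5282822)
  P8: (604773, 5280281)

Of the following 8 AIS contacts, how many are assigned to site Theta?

P1 → Theta
P2 → Theta
P3 → Kappa
P4 → Lambda
P5 → Theta
P6 → Theta
P7 → Lambda
P8 → Lambda
4 of the 8 go to Theta.

4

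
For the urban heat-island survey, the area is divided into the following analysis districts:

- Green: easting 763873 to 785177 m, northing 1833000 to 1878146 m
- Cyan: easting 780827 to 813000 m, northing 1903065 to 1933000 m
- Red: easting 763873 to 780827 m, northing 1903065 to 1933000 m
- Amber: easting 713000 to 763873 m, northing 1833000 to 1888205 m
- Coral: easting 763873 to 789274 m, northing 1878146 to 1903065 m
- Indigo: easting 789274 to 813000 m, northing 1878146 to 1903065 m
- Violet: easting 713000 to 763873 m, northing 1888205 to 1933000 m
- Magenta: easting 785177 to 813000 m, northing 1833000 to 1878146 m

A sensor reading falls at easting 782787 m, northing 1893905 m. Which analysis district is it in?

The point has easting = 782787 and northing = 1893905.
Only Coral satisfies 763873 ≤ easting ≤ 789274 and 1878146 ≤ northing ≤ 1903065.

Coral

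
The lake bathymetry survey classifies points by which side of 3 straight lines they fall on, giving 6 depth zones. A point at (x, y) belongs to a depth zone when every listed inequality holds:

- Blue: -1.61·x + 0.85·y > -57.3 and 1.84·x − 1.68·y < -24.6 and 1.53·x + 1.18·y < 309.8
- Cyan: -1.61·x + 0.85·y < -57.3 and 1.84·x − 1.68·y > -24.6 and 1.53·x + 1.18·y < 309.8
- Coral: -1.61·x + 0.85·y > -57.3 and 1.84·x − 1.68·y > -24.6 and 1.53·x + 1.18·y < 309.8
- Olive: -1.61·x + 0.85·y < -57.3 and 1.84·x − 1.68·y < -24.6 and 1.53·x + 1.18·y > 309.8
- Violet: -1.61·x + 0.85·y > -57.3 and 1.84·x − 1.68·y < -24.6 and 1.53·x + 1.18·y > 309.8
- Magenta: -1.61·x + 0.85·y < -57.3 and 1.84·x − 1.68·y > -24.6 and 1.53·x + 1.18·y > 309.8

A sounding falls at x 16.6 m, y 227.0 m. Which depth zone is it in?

Blue

-1.61·16.6 + 0.85·227.0 = 166.224, which is > -57.3
1.84·16.6 − 1.68·227.0 = -350.816, which is < -24.6
1.53·16.6 + 1.18·227.0 = 293.258, which is < 309.8
This sign pattern matches Blue.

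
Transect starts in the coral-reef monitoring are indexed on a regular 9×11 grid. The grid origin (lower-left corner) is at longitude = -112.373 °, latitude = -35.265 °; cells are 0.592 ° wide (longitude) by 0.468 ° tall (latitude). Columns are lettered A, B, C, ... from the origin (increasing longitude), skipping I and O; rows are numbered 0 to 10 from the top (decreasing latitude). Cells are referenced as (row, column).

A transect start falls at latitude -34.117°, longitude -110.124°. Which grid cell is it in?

Column index: ⌊(-110.124 − -112.373) / 0.592⌋ = ⌊3.799⌋ = 3 → column D
Row offset from origin: ⌊(-34.117 − -35.265) / 0.468⌋ = ⌊2.453⌋ = 2 → row 8 (counted from top)

(8, D)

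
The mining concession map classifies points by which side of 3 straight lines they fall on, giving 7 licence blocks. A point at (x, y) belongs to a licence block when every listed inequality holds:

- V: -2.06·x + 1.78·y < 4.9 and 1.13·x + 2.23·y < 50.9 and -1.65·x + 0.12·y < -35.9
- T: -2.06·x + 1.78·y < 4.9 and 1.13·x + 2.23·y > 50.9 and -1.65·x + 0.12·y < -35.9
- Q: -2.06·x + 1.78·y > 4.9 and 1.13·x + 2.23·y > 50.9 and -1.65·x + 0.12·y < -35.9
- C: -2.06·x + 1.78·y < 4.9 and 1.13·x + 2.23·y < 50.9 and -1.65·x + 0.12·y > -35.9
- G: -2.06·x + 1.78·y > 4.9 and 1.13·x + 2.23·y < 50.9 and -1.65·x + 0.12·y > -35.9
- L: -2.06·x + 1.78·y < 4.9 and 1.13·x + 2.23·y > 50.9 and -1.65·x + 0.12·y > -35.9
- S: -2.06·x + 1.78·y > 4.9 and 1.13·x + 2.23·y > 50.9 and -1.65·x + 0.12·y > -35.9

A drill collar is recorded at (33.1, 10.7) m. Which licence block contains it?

T

-2.06·33.1 + 1.78·10.7 = -49.140, which is < 4.9
1.13·33.1 + 2.23·10.7 = 61.264, which is > 50.9
-1.65·33.1 + 0.12·10.7 = -53.331, which is < -35.9
This sign pattern matches T.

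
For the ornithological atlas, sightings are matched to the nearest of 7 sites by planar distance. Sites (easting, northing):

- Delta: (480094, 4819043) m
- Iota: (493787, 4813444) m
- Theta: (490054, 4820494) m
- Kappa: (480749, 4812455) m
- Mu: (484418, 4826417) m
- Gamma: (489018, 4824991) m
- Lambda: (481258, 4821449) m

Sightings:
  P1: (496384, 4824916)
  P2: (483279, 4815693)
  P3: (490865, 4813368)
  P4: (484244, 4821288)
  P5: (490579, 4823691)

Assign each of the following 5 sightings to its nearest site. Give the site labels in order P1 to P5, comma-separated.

Gamma, Kappa, Iota, Lambda, Gamma

P1 → Gamma (d²=54263581.00)
P2 → Kappa (d²=16885544.00)
P3 → Iota (d²=8543860.00)
P4 → Lambda (d²=8942117.00)
P5 → Gamma (d²=4126721.00)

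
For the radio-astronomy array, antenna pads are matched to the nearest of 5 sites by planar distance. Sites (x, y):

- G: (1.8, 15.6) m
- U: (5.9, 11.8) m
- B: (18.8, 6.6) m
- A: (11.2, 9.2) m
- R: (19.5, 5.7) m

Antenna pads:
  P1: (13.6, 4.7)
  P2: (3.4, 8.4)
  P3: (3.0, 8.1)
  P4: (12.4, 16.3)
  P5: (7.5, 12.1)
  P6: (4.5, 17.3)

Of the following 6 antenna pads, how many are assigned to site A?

P1 → A
P2 → U
P3 → U
P4 → A
P5 → U
P6 → G
2 of the 6 go to A.

2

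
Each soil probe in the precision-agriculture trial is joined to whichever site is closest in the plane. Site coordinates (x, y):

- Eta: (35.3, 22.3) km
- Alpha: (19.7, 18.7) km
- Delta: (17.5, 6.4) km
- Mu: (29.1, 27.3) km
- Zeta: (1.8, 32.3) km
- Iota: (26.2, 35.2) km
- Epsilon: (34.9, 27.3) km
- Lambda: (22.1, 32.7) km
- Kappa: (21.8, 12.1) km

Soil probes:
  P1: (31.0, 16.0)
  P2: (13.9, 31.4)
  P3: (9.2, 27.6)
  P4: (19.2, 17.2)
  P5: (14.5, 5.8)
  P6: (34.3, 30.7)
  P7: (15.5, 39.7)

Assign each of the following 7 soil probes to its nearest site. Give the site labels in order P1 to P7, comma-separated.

P1 → Eta (d²=58.18)
P2 → Lambda (d²=68.93)
P3 → Zeta (d²=76.85)
P4 → Alpha (d²=2.50)
P5 → Delta (d²=9.36)
P6 → Epsilon (d²=11.92)
P7 → Lambda (d²=92.56)

Eta, Lambda, Zeta, Alpha, Delta, Epsilon, Lambda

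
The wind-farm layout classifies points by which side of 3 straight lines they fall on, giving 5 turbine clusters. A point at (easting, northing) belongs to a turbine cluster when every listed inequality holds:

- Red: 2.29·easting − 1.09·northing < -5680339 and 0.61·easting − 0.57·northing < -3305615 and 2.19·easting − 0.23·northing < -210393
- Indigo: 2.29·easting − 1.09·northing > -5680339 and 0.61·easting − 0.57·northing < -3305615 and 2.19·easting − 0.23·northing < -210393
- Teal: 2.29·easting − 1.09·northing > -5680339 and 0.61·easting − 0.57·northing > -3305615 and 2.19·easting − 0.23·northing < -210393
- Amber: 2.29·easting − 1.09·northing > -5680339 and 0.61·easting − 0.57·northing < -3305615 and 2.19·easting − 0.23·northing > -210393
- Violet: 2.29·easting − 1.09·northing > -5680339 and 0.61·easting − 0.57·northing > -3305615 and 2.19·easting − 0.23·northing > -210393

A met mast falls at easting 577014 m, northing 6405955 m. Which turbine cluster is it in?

Violet

2.29·577014 − 1.09·6405955 = -5661128.890, which is > -5680339
0.61·577014 − 0.57·6405955 = -3299415.810, which is > -3305615
2.19·577014 − 0.23·6405955 = -209708.990, which is > -210393
This sign pattern matches Violet.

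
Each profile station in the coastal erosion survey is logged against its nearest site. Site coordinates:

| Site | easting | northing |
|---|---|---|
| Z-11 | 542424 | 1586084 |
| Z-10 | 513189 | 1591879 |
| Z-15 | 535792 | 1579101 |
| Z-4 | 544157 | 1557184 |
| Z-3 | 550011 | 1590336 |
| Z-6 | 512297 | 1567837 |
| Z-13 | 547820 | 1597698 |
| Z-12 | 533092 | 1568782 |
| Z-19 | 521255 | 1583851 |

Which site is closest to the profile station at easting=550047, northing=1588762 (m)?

Z-3

Squared distances to each site:
Z-11: 65281813.000; Z-10: 1368227853.000; Z-15: 296539946.000; Z-4: 1031862184.000; Z-3: 2478772.000; Z-6: 1862918125.000; Z-13: 84811625.000; Z-12: 686672425.000; Z-19: 853097185.000.
Minimum at Z-3.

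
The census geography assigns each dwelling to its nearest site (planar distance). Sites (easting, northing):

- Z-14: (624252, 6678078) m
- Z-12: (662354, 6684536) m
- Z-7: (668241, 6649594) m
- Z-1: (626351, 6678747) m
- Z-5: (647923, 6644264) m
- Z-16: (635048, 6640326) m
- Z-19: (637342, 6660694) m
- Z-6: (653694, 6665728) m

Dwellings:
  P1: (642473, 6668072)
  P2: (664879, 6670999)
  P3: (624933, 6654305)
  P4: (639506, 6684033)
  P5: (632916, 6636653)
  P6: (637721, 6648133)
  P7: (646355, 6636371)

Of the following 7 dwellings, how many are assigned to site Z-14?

0

P1 → Z-19
P2 → Z-6
P3 → Z-19
P4 → Z-1
P5 → Z-16
P6 → Z-16
P7 → Z-5
0 of the 7 go to Z-14.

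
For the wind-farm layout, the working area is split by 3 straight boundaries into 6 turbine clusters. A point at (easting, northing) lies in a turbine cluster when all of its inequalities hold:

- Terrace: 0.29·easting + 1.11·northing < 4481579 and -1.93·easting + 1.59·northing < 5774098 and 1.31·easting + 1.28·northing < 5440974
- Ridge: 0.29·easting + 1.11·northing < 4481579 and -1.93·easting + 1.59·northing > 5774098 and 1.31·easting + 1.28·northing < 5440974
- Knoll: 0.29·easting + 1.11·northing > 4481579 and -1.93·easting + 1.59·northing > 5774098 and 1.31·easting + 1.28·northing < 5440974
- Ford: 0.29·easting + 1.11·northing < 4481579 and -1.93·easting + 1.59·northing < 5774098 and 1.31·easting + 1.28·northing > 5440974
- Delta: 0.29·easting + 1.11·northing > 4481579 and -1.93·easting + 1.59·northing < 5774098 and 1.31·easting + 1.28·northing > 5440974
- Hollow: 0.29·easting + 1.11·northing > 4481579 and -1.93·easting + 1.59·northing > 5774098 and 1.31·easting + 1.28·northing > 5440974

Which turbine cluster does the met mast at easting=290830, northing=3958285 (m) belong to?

Ford

0.29·290830 + 1.11·3958285 = 4478037.050, which is < 4481579
-1.93·290830 + 1.59·3958285 = 5732371.250, which is < 5774098
1.31·290830 + 1.28·3958285 = 5447592.100, which is > 5440974
This sign pattern matches Ford.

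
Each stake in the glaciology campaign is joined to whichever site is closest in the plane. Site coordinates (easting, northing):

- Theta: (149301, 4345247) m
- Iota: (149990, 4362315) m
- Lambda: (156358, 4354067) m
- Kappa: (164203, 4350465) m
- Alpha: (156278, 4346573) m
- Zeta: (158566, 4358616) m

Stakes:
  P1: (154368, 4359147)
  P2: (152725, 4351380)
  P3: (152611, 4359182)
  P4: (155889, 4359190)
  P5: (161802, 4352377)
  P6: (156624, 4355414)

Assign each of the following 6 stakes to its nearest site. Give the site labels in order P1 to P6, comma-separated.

Zeta, Lambda, Iota, Zeta, Kappa, Lambda

P1 → Zeta (d²=17905165.00)
P2 → Lambda (d²=20418658.00)
P3 → Iota (d²=16685330.00)
P4 → Zeta (d²=7495805.00)
P5 → Kappa (d²=9420545.00)
P6 → Lambda (d²=1885165.00)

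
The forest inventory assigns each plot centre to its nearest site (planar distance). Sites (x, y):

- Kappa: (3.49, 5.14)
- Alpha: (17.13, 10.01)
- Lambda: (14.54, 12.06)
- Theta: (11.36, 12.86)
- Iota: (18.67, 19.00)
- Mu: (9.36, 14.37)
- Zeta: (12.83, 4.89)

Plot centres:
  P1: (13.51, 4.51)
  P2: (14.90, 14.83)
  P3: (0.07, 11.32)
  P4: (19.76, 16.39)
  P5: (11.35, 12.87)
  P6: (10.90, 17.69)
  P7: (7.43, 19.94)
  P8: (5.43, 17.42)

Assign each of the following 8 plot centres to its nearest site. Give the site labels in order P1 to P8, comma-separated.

Zeta, Lambda, Kappa, Iota, Theta, Mu, Mu, Mu

P1 → Zeta (d²=0.61)
P2 → Lambda (d²=7.80)
P3 → Kappa (d²=49.89)
P4 → Iota (d²=8.00)
P5 → Theta (d²=0.00)
P6 → Mu (d²=13.39)
P7 → Mu (d²=34.75)
P8 → Mu (d²=24.75)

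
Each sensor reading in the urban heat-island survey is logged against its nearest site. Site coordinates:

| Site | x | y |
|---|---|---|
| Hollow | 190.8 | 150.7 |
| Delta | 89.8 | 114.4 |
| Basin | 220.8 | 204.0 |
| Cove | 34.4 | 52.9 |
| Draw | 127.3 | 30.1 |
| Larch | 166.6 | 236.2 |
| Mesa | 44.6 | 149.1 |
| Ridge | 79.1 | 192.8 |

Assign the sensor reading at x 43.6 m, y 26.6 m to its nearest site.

Squared distances to each site:
Hollow: 37068.650; Delta: 9843.280; Basin: 62870.600; Cove: 776.330; Draw: 7017.940; Larch: 59061.160; Mesa: 15007.250; Ridge: 28882.690.
Minimum at Cove.

Cove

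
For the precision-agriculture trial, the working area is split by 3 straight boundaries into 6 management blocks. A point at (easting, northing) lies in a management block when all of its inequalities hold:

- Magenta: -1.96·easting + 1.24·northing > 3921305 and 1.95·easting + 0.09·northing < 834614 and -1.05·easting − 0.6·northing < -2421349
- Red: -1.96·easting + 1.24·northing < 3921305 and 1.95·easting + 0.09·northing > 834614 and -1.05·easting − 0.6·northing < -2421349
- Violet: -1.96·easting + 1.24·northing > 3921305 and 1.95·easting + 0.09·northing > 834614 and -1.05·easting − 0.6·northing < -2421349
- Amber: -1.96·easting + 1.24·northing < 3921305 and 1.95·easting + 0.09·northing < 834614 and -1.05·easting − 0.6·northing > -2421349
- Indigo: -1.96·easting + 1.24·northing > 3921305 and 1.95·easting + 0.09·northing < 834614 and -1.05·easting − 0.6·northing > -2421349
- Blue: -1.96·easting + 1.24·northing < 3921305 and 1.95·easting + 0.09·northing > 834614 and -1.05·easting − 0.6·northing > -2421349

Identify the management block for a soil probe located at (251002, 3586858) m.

Indigo

-1.96·251002 + 1.24·3586858 = 3955740.000, which is > 3921305
1.95·251002 + 0.09·3586858 = 812271.120, which is < 834614
-1.05·251002 − 0.6·3586858 = -2415666.900, which is > -2421349
This sign pattern matches Indigo.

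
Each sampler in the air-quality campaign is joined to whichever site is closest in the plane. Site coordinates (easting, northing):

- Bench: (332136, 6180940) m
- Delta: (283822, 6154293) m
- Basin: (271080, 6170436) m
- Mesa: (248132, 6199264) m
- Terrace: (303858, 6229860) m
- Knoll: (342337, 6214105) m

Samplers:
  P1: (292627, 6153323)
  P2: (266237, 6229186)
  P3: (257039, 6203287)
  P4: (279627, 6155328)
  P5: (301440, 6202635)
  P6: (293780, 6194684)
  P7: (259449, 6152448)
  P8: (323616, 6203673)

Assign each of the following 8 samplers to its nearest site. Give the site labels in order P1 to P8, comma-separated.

P1 → Delta (d²=78468925.00)
P2 → Mesa (d²=1223117109.00)
P3 → Mesa (d²=95519178.00)
P4 → Delta (d²=18669250.00)
P5 → Terrace (d²=747047349.00)
P6 → Basin (d²=1103255504.00)
P7 → Basin (d²=458848305.00)
P8 → Knoll (d²=459302465.00)

Delta, Mesa, Mesa, Delta, Terrace, Basin, Basin, Knoll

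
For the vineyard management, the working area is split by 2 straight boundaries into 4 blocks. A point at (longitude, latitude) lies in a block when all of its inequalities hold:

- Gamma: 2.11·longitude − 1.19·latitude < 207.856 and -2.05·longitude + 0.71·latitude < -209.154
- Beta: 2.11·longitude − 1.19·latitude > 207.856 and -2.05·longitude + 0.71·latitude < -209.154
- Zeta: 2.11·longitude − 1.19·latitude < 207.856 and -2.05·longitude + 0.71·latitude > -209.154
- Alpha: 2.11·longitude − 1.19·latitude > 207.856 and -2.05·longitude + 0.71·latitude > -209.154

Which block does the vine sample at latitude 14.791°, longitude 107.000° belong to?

Alpha

2.11·107.000 − 1.19·14.791 = 208.169, which is > 207.856
-2.05·107.000 + 0.71·14.791 = -208.848, which is > -209.154
This sign pattern matches Alpha.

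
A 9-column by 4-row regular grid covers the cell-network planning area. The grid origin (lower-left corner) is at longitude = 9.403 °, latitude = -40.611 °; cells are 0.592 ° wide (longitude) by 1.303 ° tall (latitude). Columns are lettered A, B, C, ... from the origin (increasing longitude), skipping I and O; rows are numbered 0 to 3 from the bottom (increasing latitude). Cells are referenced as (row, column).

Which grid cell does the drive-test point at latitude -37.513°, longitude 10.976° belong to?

(2, C)

Column index: ⌊(10.976 − 9.403) / 0.592⌋ = ⌊2.657⌋ = 2 → column C
Row offset from origin: ⌊(-37.513 − -40.611) / 1.303⌋ = ⌊2.378⌋ = 2 → row 2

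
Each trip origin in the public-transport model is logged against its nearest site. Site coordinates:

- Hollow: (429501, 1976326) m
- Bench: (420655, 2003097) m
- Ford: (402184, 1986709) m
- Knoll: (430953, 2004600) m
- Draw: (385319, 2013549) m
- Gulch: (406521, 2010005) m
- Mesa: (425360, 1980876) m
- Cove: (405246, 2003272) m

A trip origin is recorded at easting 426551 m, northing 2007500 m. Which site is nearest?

Knoll

Squared distances to each site:
Hollow: 980520776.000; Bench: 54149225.000; Ford: 1026016370.000; Knoll: 27787604.000; Draw: 1736668225.000; Gulch: 407475925.000; Mesa: 710255857.000; Cove: 471779009.000.
Minimum at Knoll.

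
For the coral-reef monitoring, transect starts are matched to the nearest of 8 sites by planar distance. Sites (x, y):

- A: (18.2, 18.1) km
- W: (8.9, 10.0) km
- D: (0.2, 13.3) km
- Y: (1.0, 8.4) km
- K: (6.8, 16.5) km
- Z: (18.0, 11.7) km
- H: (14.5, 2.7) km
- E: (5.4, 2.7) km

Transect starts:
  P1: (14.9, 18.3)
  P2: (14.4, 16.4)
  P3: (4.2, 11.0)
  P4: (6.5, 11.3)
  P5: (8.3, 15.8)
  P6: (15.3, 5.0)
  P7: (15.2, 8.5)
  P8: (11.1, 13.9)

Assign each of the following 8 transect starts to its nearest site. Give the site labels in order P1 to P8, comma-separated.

A, A, Y, W, K, H, Z, W

P1 → A (d²=10.93)
P2 → A (d²=17.33)
P3 → Y (d²=17.00)
P4 → W (d²=7.45)
P5 → K (d²=2.74)
P6 → H (d²=5.93)
P7 → Z (d²=18.08)
P8 → W (d²=20.05)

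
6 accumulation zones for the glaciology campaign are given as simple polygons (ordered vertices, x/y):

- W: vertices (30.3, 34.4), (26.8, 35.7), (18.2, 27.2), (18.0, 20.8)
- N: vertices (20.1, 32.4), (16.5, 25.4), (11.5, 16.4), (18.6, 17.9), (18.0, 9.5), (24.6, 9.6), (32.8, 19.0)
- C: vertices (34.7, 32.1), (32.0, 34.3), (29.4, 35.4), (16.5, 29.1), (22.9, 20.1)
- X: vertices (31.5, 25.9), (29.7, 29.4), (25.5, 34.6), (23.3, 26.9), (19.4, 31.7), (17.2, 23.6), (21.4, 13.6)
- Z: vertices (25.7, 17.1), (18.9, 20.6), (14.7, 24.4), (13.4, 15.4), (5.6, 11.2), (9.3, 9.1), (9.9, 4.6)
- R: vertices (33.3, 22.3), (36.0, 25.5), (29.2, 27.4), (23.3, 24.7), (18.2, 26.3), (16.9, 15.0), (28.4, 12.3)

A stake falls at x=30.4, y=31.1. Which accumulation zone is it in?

C

Cast a ray rightward from (30.4, 31.1). For each polygon, the edges (by vertex number in listed order) whose endpoints lie on opposite sides of y = 31.1, where each meets that height, and whether that is right or left of the point:
W: 2–3 at x≈22.15 (left), 4–1 at x≈27.32 (left) → 0 crossings.
N: 1–2 at x≈19.43 (left), 7–1 at x≈21.33 (left) → 0 crossings.
C: 3–4 at x≈20.60 (left), 5–1 at x≈33.72 (right) → 1 crossing.
X: 2–3 at x≈28.33 (left), 3–4 at x≈24.50 (left), 4–5 at x≈19.89 (left), 5–6 at x≈19.24 (left) → 0 crossings.
Z: no edge straddles that height → 0 crossings.
R: no edge straddles that height → 0 crossings.
Only C has an odd count, so the point is inside C.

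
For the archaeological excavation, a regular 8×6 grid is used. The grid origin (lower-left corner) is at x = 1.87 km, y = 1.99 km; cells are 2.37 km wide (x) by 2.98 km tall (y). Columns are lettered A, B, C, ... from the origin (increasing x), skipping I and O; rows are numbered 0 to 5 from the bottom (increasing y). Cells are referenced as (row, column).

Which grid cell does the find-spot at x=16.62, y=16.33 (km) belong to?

Column index: ⌊(16.62 − 1.87) / 2.37⌋ = ⌊6.224⌋ = 6 → column G
Row offset from origin: ⌊(16.33 − 1.99) / 2.98⌋ = ⌊4.812⌋ = 4 → row 4

(4, G)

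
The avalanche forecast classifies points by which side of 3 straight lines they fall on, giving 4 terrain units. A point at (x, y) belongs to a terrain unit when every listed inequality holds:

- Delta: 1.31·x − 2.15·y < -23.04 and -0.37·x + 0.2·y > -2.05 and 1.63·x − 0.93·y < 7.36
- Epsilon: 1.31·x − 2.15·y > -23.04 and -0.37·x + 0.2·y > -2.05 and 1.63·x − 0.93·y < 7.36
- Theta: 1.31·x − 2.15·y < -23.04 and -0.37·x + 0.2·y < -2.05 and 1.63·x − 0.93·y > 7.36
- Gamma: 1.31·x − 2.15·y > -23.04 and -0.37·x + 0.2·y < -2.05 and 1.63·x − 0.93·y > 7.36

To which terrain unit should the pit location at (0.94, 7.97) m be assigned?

1.31·0.94 − 2.15·7.97 = -15.904, which is > -23.04
-0.37·0.94 + 0.2·7.97 = 1.246, which is > -2.05
1.63·0.94 − 0.93·7.97 = -5.880, which is < 7.36
This sign pattern matches Epsilon.

Epsilon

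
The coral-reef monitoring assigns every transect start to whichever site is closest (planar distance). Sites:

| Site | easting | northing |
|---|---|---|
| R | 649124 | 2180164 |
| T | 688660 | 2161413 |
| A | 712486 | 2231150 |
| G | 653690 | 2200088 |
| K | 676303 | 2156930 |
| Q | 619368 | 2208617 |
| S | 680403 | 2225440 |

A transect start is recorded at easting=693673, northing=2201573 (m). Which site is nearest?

S

Squared distances to each site:
R: 2442958682.000; T: 1637955769.000; A: 1228727898.000; G: 1600845514.000; K: 2294714349.000; Q: 5570850961.000; S: 745726589.000.
Minimum at S.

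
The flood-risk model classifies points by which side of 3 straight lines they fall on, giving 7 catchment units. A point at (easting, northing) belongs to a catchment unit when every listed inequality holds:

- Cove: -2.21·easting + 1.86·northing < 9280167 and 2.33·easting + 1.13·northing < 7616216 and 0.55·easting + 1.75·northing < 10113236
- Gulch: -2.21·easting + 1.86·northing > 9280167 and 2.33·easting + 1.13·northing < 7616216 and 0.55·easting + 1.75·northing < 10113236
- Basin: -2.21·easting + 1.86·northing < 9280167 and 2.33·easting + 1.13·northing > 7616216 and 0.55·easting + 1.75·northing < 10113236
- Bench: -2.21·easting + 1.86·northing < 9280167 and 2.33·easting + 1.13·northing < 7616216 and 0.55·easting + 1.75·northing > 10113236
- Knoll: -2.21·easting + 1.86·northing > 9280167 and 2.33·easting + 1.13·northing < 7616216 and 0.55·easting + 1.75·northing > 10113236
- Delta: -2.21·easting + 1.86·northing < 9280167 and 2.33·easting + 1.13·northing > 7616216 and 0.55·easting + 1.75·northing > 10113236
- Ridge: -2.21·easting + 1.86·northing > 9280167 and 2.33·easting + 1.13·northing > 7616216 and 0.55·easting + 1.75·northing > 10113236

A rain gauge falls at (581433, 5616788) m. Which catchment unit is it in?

-2.21·581433 + 1.86·5616788 = 9162258.750, which is < 9280167
2.33·581433 + 1.13·5616788 = 7701709.330, which is > 7616216
0.55·581433 + 1.75·5616788 = 10149167.150, which is > 10113236
This sign pattern matches Delta.

Delta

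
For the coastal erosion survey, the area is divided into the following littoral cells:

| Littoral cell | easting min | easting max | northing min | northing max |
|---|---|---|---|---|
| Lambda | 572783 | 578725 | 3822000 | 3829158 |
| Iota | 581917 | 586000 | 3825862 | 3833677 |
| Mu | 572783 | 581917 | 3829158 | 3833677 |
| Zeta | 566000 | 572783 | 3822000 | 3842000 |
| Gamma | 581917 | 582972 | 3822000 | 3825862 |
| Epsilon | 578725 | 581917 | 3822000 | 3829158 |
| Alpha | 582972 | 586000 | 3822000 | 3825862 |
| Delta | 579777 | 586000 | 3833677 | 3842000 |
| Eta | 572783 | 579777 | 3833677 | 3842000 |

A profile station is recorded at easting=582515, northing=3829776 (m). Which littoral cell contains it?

Iota

The point has easting = 582515 and northing = 3829776.
Only Iota satisfies 581917 ≤ easting ≤ 586000 and 3825862 ≤ northing ≤ 3833677.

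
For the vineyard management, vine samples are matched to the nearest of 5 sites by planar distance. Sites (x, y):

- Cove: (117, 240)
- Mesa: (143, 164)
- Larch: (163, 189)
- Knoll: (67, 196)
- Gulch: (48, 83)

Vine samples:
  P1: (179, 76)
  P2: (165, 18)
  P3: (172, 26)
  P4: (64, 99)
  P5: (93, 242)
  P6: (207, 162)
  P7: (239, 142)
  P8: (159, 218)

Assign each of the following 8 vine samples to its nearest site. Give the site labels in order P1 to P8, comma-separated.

P1 → Mesa (d²=9040.00)
P2 → Gulch (d²=17914.00)
P3 → Gulch (d²=18625.00)
P4 → Gulch (d²=512.00)
P5 → Cove (d²=580.00)
P6 → Larch (d²=2665.00)
P7 → Larch (d²=7985.00)
P8 → Larch (d²=857.00)

Mesa, Gulch, Gulch, Gulch, Cove, Larch, Larch, Larch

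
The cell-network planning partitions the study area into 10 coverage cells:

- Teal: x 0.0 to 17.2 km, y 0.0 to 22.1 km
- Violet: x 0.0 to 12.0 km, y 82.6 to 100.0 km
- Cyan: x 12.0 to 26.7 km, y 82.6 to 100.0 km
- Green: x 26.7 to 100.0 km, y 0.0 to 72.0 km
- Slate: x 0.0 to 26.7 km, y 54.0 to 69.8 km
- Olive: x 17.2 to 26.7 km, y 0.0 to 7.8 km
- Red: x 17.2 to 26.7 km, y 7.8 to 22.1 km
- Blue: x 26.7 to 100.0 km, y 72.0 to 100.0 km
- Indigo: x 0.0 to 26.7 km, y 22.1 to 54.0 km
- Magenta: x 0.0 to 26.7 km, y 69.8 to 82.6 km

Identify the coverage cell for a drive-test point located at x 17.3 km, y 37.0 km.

The point has x = 17.3 and y = 37.0.
Only Indigo satisfies 0.0 ≤ x ≤ 26.7 and 22.1 ≤ y ≤ 54.0.

Indigo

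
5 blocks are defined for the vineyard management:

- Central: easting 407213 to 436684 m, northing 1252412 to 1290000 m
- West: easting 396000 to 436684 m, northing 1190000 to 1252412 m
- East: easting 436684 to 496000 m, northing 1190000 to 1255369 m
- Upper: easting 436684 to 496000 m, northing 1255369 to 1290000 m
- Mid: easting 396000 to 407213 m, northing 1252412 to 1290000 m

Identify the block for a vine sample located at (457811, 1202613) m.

The point has easting = 457811 and northing = 1202613.
Only East satisfies 436684 ≤ easting ≤ 496000 and 1190000 ≤ northing ≤ 1255369.

East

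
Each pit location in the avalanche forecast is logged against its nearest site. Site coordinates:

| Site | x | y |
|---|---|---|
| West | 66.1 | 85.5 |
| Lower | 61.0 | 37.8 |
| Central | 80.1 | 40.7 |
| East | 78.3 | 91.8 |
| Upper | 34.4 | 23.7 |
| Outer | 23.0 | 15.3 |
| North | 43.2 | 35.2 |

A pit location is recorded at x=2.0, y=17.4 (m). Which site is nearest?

Outer

Squared distances to each site:
West: 8746.420; Lower: 3897.160; Central: 6642.500; East: 11357.050; Upper: 1089.450; Outer: 445.410; North: 2014.280.
Minimum at Outer.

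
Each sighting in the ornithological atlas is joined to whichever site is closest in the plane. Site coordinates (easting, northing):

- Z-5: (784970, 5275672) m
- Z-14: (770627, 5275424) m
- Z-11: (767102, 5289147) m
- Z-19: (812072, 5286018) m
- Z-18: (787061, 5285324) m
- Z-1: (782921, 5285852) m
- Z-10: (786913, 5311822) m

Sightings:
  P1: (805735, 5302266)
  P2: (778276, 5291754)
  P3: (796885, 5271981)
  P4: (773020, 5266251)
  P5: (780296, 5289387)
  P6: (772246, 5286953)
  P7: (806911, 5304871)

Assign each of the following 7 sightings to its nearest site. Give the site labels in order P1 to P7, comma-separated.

P1 → Z-19 (d²=304155073.00)
P2 → Z-1 (d²=56409629.00)
P3 → Z-5 (d²=155590706.00)
P4 → Z-14 (d²=89870378.00)
P5 → Z-1 (d²=19386850.00)
P6 → Z-11 (d²=31274372.00)
P7 → Z-19 (d²=382071530.00)

Z-19, Z-1, Z-5, Z-14, Z-1, Z-11, Z-19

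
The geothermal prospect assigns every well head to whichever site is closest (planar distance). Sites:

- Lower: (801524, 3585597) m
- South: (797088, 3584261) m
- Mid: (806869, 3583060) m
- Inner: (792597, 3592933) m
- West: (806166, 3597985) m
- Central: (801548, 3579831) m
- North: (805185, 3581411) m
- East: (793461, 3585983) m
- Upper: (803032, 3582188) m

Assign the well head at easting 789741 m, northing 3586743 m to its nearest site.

East

Squared distances to each site:
Lower: 140152405.000; South: 60138733.000; Mid: 306932873.000; Inner: 46472836.000; West: 396163189.000; Central: 187180993.000; North: 266947360.000; East: 14416000.000; Upper: 197398706.000.
Minimum at East.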